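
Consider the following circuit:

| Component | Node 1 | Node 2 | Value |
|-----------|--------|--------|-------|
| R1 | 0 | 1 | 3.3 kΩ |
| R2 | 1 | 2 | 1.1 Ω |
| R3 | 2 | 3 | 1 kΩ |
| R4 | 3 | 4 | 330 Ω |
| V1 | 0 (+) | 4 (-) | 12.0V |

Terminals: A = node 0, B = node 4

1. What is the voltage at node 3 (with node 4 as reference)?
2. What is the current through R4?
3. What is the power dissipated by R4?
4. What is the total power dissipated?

Nodal analysis, taking node 4 as the 0 V reference.
Source V1 fixes V_0 = 12 V.
KCL at each unknown node (sum of currents leaving = 0; resistances in Ω):
  Node 1: (V_1 - 12)/3300 + (V_1 - V_2)/1.1 = 0
  Node 2: (V_2 - V_1)/1.1 + (V_2 - V_3)/1000 = 0
  Node 3: (V_3 - V_2)/1000 + (V_3 - 0)/330 = 0
Collecting terms (coefficients in siemens):
  0.9094·V_1 - 0.9091·V_2 = 0.003636
  0.9101·V_2 - 0.9091·V_1 - 0.001·V_3 = 0
  0.00403·V_3 - 0.001·V_2 = 0
Solving these 3 simultaneous equations (Gaussian elimination) gives:
  V_1 = 3.449 V, V_2 = 3.446 V, V_3 = 0.8551 V
Part 1:
  Read off the nodal solution: V_3 = 0.8551 V
Part 2:
  I_R4 = (V_3 - V_4)/R4 = (0.8551 - 0)/330 = 0.002591 A
  Magnitude: I_R4 = 0.002591 A
Part 3:
  I_R4 = (V_3 - V_4)/R4 = (0.8551 - 0)/330 = 0.002591 A
  P_R4 = I_R4² × R4 = (0.002591)² × 330 = 0.002216 W
Part 4:
  Power in each resistor, P = (ΔV)²/R:
    P_R1 = (12 - 3.449)²/3300 = 0.02216 W
    P_R2 = (3.449 - 3.446)²/1.1 = 0.000007386 W
    P_R3 = (3.446 - 0.8551)²/1000 = 0.006714 W
    P_R4 = (0.8551 - 0)²/330 = 0.002216 W
  P_total = P_R1 + P_R2 + P_R3 + P_R4 = 0.03109 W

Final answers:
1. V_3 = 0.8551 V
2. I_R4 = 0.002591 A
3. P_R4 = 0.002216 W
4. P_total = 0.03109 W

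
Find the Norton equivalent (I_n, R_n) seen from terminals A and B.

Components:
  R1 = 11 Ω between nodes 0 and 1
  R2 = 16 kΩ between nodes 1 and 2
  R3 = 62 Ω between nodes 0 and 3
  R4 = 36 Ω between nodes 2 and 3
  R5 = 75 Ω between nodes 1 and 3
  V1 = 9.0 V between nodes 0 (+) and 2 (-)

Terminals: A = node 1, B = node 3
Find the Thévenin equivalent first; then I_n = V_th/R_th and R_n = R_th.
Step 1 — V_th is the open-circuit voltage V_A - V_B (nothing connected across the terminals).
Nodal analysis, taking node 2 as the 0 V reference.
Source V1 fixes V_0 = 9 V.
KCL at each unknown node (sum of currents leaving = 0; resistances in Ω):
  Node 1: (V_1 - 9)/11 + (V_1 - 0)/16000 + (V_1 - V_3)/75 = 0
  Node 3: (V_3 - 9)/62 + (V_3 - 0)/36 + (V_3 - V_1)/75 = 0
Collecting terms (coefficients in siemens):
  0.1043·V_1 - 0.01333·V_3 = 0.8182
  0.05724·V_3 - 0.01333·V_1 = 0.1452
Determinant D = (0.1043)(0.05724) - (-0.01333)(-0.01333) = 0.005793
V_1 = [(0.8182)(0.05724) - (-0.01333)(0.1452)]/D = 8.419 V
V_3 = [(0.1043)(0.1452) - (0.8182)(-0.01333)]/D = 4.497 V
V_th = V_1 - V_3 = 8.419 - 4.497 = 3.922 V
Step 2 — R_th: zero the source — replace V1 by a short circuit (node 2 merges into node 0) — and find the resistance seen between A (node 1) and B (node 3).
Reduce the network between node 1 (A) and node 3 (B) by series/parallel combination:
  Rp1 = R1 ‖ R2 (parallel, both between nodes 0 and 1) = 1/(1/11 + 1/16000) = 10.99 Ω
  Rp2 = R3 ‖ R4 (parallel, both between nodes 0 and 3) = 1/(1/62 + 1/36) = 22.78 Ω
  Rs1 = Rp1 + Rp2 (series, joined only at node 0) = 10.99 + 22.78 = 33.77 Ω
  Rp3 = R5 ‖ Rs1 (parallel, both between nodes 1 and 3) = 1/(1/75 + 1/33.77) = 23.28 Ω
R_th = 23.28 Ω
I_n = V_th/R_th = 3.922/23.28 = 0.1684 A, and R_n = R_th = 23.28 Ω

Final answer: I_n = 0.1684 A, R_n = 23.28 Ω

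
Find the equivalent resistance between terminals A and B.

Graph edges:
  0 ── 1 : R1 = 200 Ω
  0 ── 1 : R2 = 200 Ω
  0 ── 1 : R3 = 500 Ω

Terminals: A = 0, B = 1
Reduce the network between node 0 (A) and node 1 (B) by series/parallel combination:
  Rp1 = R1 ‖ R2 ‖ R3 (parallel, all between nodes 0 and 1) = 1/(1/200 + 1/200 + 1/500) = 83.33 Ω
R_eq = 83.33 Ω

Final answer: 83.33 Ω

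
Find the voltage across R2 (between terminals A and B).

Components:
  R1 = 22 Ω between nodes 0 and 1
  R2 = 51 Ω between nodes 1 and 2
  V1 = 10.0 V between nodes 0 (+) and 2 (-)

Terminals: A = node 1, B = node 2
R1 and R2 are in series across V1 (node 0 → node 1 → node 2), and the output A–B is taken across R2, so this is a voltage divider.
Series current: I = V1/(R1 + R2) = 10/(22 + 51) = 10/73 = 0.137 A
V_R2 = I × R2 = V1 × R2/(R1 + R2) = 10 × 51/73 = 6.986 V

Final answer: 6.986 V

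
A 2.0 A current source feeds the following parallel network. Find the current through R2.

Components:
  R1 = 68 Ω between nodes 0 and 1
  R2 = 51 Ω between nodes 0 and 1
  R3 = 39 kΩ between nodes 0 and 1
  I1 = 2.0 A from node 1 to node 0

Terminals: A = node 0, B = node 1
All resistors sit directly between nodes 0 and 1, so they are in parallel and share one voltage V; the full source current 2 A splits among them.
1/R_par = 1/68 + 1/51 + 1/39000 = 0.03434 S  =>  R_par = 29.12 Ω
V = I × R_par = 2 × 29.12 = 58.24 V
I_R2 = V/R2 = 58.24/51 = 1.142 A

Final answer: 1.142 A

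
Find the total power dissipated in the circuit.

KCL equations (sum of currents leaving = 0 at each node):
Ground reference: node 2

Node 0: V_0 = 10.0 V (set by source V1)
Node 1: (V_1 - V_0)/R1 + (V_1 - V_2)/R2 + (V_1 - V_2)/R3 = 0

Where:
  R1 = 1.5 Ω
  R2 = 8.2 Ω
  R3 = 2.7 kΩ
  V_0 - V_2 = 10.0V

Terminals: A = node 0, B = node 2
Nodal analysis, taking node 2 as the 0 V reference.
Source V1 fixes V_0 = 10 V.
KCL at each unknown node (sum of currents leaving = 0; resistances in Ω):
  Node 1: (V_1 - 10)/1.5 + (V_1 - 0)/8.2 + (V_1 - 0)/2700 = 0
Collecting terms: 0.789 × V_1 = 6.667  =>  V_1 = 8.45 V
Power in each resistor, P = (ΔV)²/R:
  P_R1 = (10 - 8.45)²/1.5 = 1.602 W
  P_R2 = (8.45 - 0)²/8.2 = 8.707 W
  P_R3 = (8.45 - 0)²/2700 = 0.02644 W
P_total = P_R1 + P_R2 + P_R3 = 10.34 W

Final answer: 10.34 W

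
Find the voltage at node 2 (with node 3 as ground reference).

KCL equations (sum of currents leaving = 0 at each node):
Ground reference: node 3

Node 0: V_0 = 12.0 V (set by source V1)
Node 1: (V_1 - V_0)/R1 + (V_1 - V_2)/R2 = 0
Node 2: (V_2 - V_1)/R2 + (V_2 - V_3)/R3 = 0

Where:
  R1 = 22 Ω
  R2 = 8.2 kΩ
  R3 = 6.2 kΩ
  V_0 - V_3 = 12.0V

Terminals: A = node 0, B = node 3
Nodal analysis, taking node 3 as the 0 V reference.
Source V1 fixes V_0 = 12 V.
KCL at each unknown node (sum of currents leaving = 0; resistances in Ω):
  Node 1: (V_1 - 12)/22 + (V_1 - V_2)/8200 = 0
  Node 2: (V_2 - V_1)/8200 + (V_2 - 0)/6200 = 0
Collecting terms (coefficients in siemens):
  0.04558·V_1 - 0.000122·V_2 = 0.5455
  0.0002832·V_2 - 0.000122·V_1 = 0
Determinant D = (0.04558)(0.0002832) - (-0.000122)(-0.000122) = 0.00001289
V_1 = [(0.5455)(0.0002832) - (-0.000122)(0)]/D = 11.98 V
V_2 = [(0.04558)(0) - (0.5455)(-0.000122)]/D = 5.159 V
The requested potential is V_2 = 5.159 V.

Final answer: V_2 = 5.159 V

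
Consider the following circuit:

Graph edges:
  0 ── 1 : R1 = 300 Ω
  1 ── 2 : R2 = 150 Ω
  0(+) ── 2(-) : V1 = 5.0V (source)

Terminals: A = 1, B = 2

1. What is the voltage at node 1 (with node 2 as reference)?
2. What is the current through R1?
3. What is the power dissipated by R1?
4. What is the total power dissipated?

Nodal analysis, taking node 2 as the 0 V reference.
Source V1 fixes V_0 = 5 V.
KCL at each unknown node (sum of currents leaving = 0; resistances in Ω):
  Node 1: (V_1 - 5)/300 + (V_1 - 0)/150 = 0
Collecting terms: 0.01 × V_1 = 0.01667  =>  V_1 = 1.667 V
Part 1:
  Read off the nodal solution: V_1 = 1.667 V
Part 2:
  I_R1 = (V_0 - V_1)/R1 = (5 - 1.667)/300 = 0.01111 A
  Magnitude: I_R1 = 0.01111 A
Part 3:
  I_R1 = (V_0 - V_1)/R1 = (5 - 1.667)/300 = 0.01111 A
  P_R1 = I_R1² × R1 = (0.01111)² × 300 = 0.03704 W
Part 4:
  Power in each resistor, P = (ΔV)²/R:
    P_R1 = (5 - 1.667)²/300 = 0.03704 W
    P_R2 = (1.667 - 0)²/150 = 0.01852 W
  P_total = P_R1 + P_R2 = 0.05556 W

Final answers:
1. V_1 = 1.667 V
2. I_R1 = 0.01111 A
3. P_R1 = 0.03704 W
4. P_total = 0.05556 W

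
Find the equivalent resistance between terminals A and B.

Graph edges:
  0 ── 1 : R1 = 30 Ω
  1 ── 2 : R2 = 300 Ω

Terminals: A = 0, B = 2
Reduce the network between node 0 (A) and node 2 (B) by series/parallel combination:
  Rs1 = R1 + R2 (series, joined only at node 1) = 30 + 300 = 330 Ω
R_eq = 330 Ω

Final answer: 330 Ω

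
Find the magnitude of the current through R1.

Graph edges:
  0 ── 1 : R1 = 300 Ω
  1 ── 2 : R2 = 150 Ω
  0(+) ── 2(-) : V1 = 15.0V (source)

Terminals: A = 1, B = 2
Nodal analysis, taking node 2 as the 0 V reference.
Source V1 fixes V_0 = 15 V.
KCL at each unknown node (sum of currents leaving = 0; resistances in Ω):
  Node 1: (V_1 - 15)/300 + (V_1 - 0)/150 = 0
Collecting terms: 0.01 × V_1 = 0.05  =>  V_1 = 5 V
I_R1 = (V_0 - V_1)/R1 = (15 - 5)/300 = 0.03333 A
|I_R1| = 0.03333 A

Final answer: |I_R1| = 0.03333 A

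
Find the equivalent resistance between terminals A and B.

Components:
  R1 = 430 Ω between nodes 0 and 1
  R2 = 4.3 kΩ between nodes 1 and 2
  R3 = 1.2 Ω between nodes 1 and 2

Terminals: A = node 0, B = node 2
Reduce the network between node 0 (A) and node 2 (B) by series/parallel combination:
  Rp1 = R2 ‖ R3 (parallel, both between nodes 1 and 2) = 1/(1/4300 + 1/1.2) = 1.2 Ω
  Rs1 = R1 + Rp1 (series, joined only at node 1) = 430 + 1.2 = 431.2 Ω
R_eq = 431.2 Ω

Final answer: 431.2 Ω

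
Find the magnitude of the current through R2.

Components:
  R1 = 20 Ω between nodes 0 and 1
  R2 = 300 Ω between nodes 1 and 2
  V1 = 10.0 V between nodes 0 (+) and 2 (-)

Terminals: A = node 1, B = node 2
Nodal analysis, taking node 2 as the 0 V reference.
Source V1 fixes V_0 = 10 V.
KCL at each unknown node (sum of currents leaving = 0; resistances in Ω):
  Node 1: (V_1 - 10)/20 + (V_1 - 0)/300 = 0
Collecting terms: 0.05333 × V_1 = 0.5  =>  V_1 = 9.375 V
I_R2 = (V_1 - V_2)/R2 = (9.375 - 0)/300 = 0.03125 A
|I_R2| = 0.03125 A

Final answer: |I_R2| = 0.03125 A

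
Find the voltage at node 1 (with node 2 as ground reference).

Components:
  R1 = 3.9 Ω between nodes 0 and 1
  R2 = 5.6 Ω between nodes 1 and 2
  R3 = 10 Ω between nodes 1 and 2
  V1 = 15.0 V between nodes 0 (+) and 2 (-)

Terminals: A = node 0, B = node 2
Nodal analysis, taking node 2 as the 0 V reference.
Source V1 fixes V_0 = 15 V.
KCL at each unknown node (sum of currents leaving = 0; resistances in Ω):
  Node 1: (V_1 - 15)/3.9 + (V_1 - 0)/5.6 + (V_1 - 0)/10 = 0
Collecting terms: 0.535 × V_1 = 3.846  =>  V_1 = 7.189 V
The requested potential is V_1 = 7.189 V.

Final answer: V_1 = 7.189 V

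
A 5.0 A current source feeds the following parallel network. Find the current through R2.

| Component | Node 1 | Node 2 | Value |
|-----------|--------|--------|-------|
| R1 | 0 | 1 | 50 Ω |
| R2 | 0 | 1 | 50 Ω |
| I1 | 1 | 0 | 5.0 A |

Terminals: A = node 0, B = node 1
All resistors sit directly between nodes 0 and 1, so they are in parallel and share one voltage V; the full source current 5 A splits among them.
1/R_par = 1/50 + 1/50 = 0.04 S  =>  R_par = 25 Ω
V = I × R_par = 5 × 25 = 125 V
I_R2 = V/R2 = 125/50 = 2.5 A

Final answer: 2.5 A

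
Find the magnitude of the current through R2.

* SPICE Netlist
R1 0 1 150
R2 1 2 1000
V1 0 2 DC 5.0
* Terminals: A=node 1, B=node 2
Nodal analysis, taking node 2 as the 0 V reference.
Source V1 fixes V_0 = 5 V.
KCL at each unknown node (sum of currents leaving = 0; resistances in Ω):
  Node 1: (V_1 - 5)/150 + (V_1 - 0)/1000 = 0
Collecting terms: 0.007667 × V_1 = 0.03333  =>  V_1 = 4.348 V
I_R2 = (V_1 - V_2)/R2 = (4.348 - 0)/1000 = 0.004348 A
|I_R2| = 0.004348 A

Final answer: |I_R2| = 0.004348 A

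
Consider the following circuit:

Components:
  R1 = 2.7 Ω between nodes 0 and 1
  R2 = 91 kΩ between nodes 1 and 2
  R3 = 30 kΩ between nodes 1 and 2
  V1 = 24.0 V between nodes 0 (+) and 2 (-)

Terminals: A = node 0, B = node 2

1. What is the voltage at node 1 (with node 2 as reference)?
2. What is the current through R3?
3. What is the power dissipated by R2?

Nodal analysis, taking node 2 as the 0 V reference.
Source V1 fixes V_0 = 24 V.
KCL at each unknown node (sum of currents leaving = 0; resistances in Ω):
  Node 1: (V_1 - 24)/2.7 + (V_1 - 0)/91000 + (V_1 - 0)/30000 = 0
Collecting terms: 0.3704 × V_1 = 8.889  =>  V_1 = 24 V
Part 1:
  Read off the nodal solution: V_1 = 24 V
Part 2:
  I_R3 = (V_1 - V_2)/R3 = (24 - 0)/30000 = 0.0007999 A
  Magnitude: I_R3 = 0.0007999 A
Part 3:
  I_R2 = (V_1 - V_2)/R2 = (24 - 0)/91000 = 0.0002637 A
  P_R2 = I_R2² × R2 = (0.0002637)² × 91000 = 0.006328 W

Final answers:
1. V_1 = 24 V
2. I_R3 = 0.0007999 A
3. P_R2 = 0.006328 W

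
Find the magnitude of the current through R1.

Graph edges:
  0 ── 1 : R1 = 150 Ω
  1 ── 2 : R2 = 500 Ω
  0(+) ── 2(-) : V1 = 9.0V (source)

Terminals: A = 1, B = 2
Nodal analysis, taking node 2 as the 0 V reference.
Source V1 fixes V_0 = 9 V.
KCL at each unknown node (sum of currents leaving = 0; resistances in Ω):
  Node 1: (V_1 - 9)/150 + (V_1 - 0)/500 = 0
Collecting terms: 0.008667 × V_1 = 0.06  =>  V_1 = 6.923 V
I_R1 = (V_0 - V_1)/R1 = (9 - 6.923)/150 = 0.01385 A
|I_R1| = 0.01385 A

Final answer: |I_R1| = 0.01385 A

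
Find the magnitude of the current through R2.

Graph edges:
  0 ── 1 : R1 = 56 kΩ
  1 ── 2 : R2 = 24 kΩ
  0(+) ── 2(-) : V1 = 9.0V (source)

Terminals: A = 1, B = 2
Nodal analysis, taking node 2 as the 0 V reference.
Source V1 fixes V_0 = 9 V.
KCL at each unknown node (sum of currents leaving = 0; resistances in Ω):
  Node 1: (V_1 - 9)/56000 + (V_1 - 0)/24000 = 0
Collecting terms: 0.00005952 × V_1 = 0.0001607  =>  V_1 = 2.7 V
I_R2 = (V_1 - V_2)/R2 = (2.7 - 0)/24000 = 0.0001125 A
|I_R2| = 0.0001125 A

Final answer: |I_R2| = 0.0001125 A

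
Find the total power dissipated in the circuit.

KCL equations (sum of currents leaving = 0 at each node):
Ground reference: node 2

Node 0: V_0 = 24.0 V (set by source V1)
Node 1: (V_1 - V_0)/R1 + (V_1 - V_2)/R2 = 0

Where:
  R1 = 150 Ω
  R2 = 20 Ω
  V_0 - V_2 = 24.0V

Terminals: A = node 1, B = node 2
Nodal analysis, taking node 2 as the 0 V reference.
Source V1 fixes V_0 = 24 V.
KCL at each unknown node (sum of currents leaving = 0; resistances in Ω):
  Node 1: (V_1 - 24)/150 + (V_1 - 0)/20 = 0
Collecting terms: 0.05667 × V_1 = 0.16  =>  V_1 = 2.824 V
Power in each resistor, P = (ΔV)²/R:
  P_R1 = (24 - 2.824)²/150 = 2.99 W
  P_R2 = (2.824 - 0)²/20 = 0.3986 W
P_total = P_R1 + P_R2 = 3.388 W

Final answer: 3.388 W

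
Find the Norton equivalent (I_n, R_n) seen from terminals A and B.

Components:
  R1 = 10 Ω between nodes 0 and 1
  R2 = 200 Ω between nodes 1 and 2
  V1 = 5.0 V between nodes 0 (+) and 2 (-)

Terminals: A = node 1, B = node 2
Find the Thévenin equivalent first; then I_n = V_th/R_th and R_n = R_th.
Step 1 — V_th is the open-circuit voltage V_A - V_B (nothing connected across the terminals).
Nodal analysis, taking node 2 as the 0 V reference.
Source V1 fixes V_0 = 5 V.
KCL at each unknown node (sum of currents leaving = 0; resistances in Ω):
  Node 1: (V_1 - 5)/10 + (V_1 - 0)/200 = 0
Collecting terms: 0.105 × V_1 = 0.5  =>  V_1 = 4.762 V
V_th = V_1 - V_2 = 4.762 - 0 = 4.762 V
Step 2 — R_th: zero the source — replace V1 by a short circuit (node 2 merges into node 0) — and find the resistance seen between A (node 1) and B (node 0).
Reduce the network between node 1 (A) and node 0 (B) by series/parallel combination:
  Rp1 = R1 ‖ R2 (parallel, both between nodes 0 and 1) = 1/(1/10 + 1/200) = 9.524 Ω
R_th = 9.524 Ω
I_n = V_th/R_th = 4.762/9.524 = 0.5 A, and R_n = R_th = 9.524 Ω

Final answer: I_n = 0.5 A, R_n = 9.524 Ω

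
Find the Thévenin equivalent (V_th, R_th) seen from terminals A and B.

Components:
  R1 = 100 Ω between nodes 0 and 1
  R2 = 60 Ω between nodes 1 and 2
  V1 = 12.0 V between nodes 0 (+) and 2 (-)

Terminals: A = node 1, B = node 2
Step 1 — V_th is the open-circuit voltage V_A - V_B (nothing connected across the terminals).
Nodal analysis, taking node 2 as the 0 V reference.
Source V1 fixes V_0 = 12 V.
KCL at each unknown node (sum of currents leaving = 0; resistances in Ω):
  Node 1: (V_1 - 12)/100 + (V_1 - 0)/60 = 0
Collecting terms: 0.02667 × V_1 = 0.12  =>  V_1 = 4.5 V
V_th = V_1 - V_2 = 4.5 - 0 = 4.5 V
Step 2 — R_th: zero the source — replace V1 by a short circuit (node 2 merges into node 0) — and find the resistance seen between A (node 1) and B (node 0).
Reduce the network between node 1 (A) and node 0 (B) by series/parallel combination:
  Rp1 = R1 ‖ R2 (parallel, both between nodes 0 and 1) = 1/(1/100 + 1/60) = 37.5 Ω
R_th = 37.5 Ω

Final answer: V_th = 4.5 V, R_th = 37.5 Ω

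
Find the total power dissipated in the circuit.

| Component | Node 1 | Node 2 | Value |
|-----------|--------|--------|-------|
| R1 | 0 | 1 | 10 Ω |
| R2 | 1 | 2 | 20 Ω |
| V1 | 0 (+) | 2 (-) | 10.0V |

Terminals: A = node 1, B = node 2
Nodal analysis, taking node 2 as the 0 V reference.
Source V1 fixes V_0 = 10 V.
KCL at each unknown node (sum of currents leaving = 0; resistances in Ω):
  Node 1: (V_1 - 10)/10 + (V_1 - 0)/20 = 0
Collecting terms: 0.15 × V_1 = 1  =>  V_1 = 6.667 V
Power in each resistor, P = (ΔV)²/R:
  P_R1 = (10 - 6.667)²/10 = 1.111 W
  P_R2 = (6.667 - 0)²/20 = 2.222 W
P_total = P_R1 + P_R2 = 3.333 W

Final answer: 3.333 W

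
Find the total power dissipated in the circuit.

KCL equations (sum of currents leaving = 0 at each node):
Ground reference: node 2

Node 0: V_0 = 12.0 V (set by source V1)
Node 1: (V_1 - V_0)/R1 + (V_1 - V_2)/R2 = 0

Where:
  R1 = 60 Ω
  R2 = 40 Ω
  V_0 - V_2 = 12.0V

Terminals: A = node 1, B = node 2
Nodal analysis, taking node 2 as the 0 V reference.
Source V1 fixes V_0 = 12 V.
KCL at each unknown node (sum of currents leaving = 0; resistances in Ω):
  Node 1: (V_1 - 12)/60 + (V_1 - 0)/40 = 0
Collecting terms: 0.04167 × V_1 = 0.2  =>  V_1 = 4.8 V
Power in each resistor, P = (ΔV)²/R:
  P_R1 = (12 - 4.8)²/60 = 0.864 W
  P_R2 = (4.8 - 0)²/40 = 0.576 W
P_total = P_R1 + P_R2 = 1.44 W

Final answer: 1.44 W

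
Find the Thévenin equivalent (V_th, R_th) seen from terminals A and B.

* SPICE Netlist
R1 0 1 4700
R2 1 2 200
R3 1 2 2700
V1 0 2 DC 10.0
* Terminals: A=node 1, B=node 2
Step 1 — V_th is the open-circuit voltage V_A - V_B (nothing connected across the terminals).
Nodal analysis, taking node 2 as the 0 V reference.
Source V1 fixes V_0 = 10 V.
KCL at each unknown node (sum of currents leaving = 0; resistances in Ω):
  Node 1: (V_1 - 10)/4700 + (V_1 - 0)/200 + (V_1 - 0)/2700 = 0
Collecting terms: 0.005583 × V_1 = 0.002128  =>  V_1 = 0.3811 V
V_th = V_1 - V_2 = 0.3811 - 0 = 0.3811 V
Step 2 — R_th: zero the source — replace V1 by a short circuit (node 2 merges into node 0) — and find the resistance seen between A (node 1) and B (node 0).
Reduce the network between node 1 (A) and node 0 (B) by series/parallel combination:
  Rp1 = R1 ‖ R2 ‖ R3 (parallel, all between nodes 0 and 1) = 1/(1/4700 + 1/200 + 1/2700) = 179.1 Ω
R_th = 179.1 Ω

Final answer: V_th = 0.3811 V, R_th = 179.1 Ω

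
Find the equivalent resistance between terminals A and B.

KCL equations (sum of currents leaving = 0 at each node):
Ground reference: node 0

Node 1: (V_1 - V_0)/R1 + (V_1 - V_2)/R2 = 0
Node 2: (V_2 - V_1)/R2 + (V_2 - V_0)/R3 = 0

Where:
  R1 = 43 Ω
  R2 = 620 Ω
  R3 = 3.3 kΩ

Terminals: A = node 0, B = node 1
Reduce the network between node 0 (A) and node 1 (B) by series/parallel combination:
  Rs1 = R3 + R2 (series, joined only at node 2) = 3300 + 620 = 3920 Ω
  Rp1 = R1 ‖ Rs1 (parallel, both between nodes 0 and 1) = 1/(1/43 + 1/3920) = 42.53 Ω
R_eq = 42.53 Ω

Final answer: 42.53 Ω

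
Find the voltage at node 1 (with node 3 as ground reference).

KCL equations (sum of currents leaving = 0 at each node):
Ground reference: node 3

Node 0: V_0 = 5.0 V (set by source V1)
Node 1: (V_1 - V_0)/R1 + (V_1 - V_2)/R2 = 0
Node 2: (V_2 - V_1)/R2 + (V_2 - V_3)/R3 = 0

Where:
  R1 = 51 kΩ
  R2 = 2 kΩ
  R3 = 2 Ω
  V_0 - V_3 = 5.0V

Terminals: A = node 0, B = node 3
Nodal analysis, taking node 3 as the 0 V reference.
Source V1 fixes V_0 = 5 V.
KCL at each unknown node (sum of currents leaving = 0; resistances in Ω):
  Node 1: (V_1 - 5)/51000 + (V_1 - V_2)/2000 = 0
  Node 2: (V_2 - V_1)/2000 + (V_2 - 0)/2 = 0
Collecting terms (coefficients in siemens):
  0.0005196·V_1 - 0.0005·V_2 = 0.00009804
  0.5005·V_2 - 0.0005·V_1 = 0
Determinant D = (0.0005196)(0.5005) - (-0.0005)(-0.0005) = 0.0002598
V_1 = [(0.00009804)(0.5005) - (-0.0005)(0)]/D = 0.1889 V
V_2 = [(0.0005196)(0) - (0.00009804)(-0.0005)]/D = 0.0001887 V
The requested potential is V_1 = 0.1889 V.

Final answer: V_1 = 0.1889 V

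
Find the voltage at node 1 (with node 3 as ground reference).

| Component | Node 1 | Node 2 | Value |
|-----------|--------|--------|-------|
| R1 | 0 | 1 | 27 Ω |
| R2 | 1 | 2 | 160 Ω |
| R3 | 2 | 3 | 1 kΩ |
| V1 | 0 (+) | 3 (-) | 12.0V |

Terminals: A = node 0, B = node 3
Nodal analysis, taking node 3 as the 0 V reference.
Source V1 fixes V_0 = 12 V.
KCL at each unknown node (sum of currents leaving = 0; resistances in Ω):
  Node 1: (V_1 - 12)/27 + (V_1 - V_2)/160 = 0
  Node 2: (V_2 - V_1)/160 + (V_2 - 0)/1000 = 0
Collecting terms (coefficients in siemens):
  0.04329·V_1 - 0.00625·V_2 = 0.4444
  0.00725·V_2 - 0.00625·V_1 = 0
Determinant D = (0.04329)(0.00725) - (-0.00625)(-0.00625) = 0.0002748
V_1 = [(0.4444)(0.00725) - (-0.00625)(0)]/D = 11.73 V
V_2 = [(0.04329)(0) - (0.4444)(-0.00625)]/D = 10.11 V
The requested potential is V_1 = 11.73 V.

Final answer: V_1 = 11.73 V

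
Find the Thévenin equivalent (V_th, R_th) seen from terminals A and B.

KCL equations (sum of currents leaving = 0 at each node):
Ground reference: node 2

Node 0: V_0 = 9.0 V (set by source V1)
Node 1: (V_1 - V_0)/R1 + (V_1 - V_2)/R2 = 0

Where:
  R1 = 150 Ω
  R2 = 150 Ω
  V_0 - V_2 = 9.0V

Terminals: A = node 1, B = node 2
Step 1 — V_th is the open-circuit voltage V_A - V_B (nothing connected across the terminals).
Nodal analysis, taking node 2 as the 0 V reference.
Source V1 fixes V_0 = 9 V.
KCL at each unknown node (sum of currents leaving = 0; resistances in Ω):
  Node 1: (V_1 - 9)/150 + (V_1 - 0)/150 = 0
Collecting terms: 0.01333 × V_1 = 0.06  =>  V_1 = 4.5 V
V_th = V_1 - V_2 = 4.5 - 0 = 4.5 V
Step 2 — R_th: zero the source — replace V1 by a short circuit (node 2 merges into node 0) — and find the resistance seen between A (node 1) and B (node 0).
Reduce the network between node 1 (A) and node 0 (B) by series/parallel combination:
  Rp1 = R1 ‖ R2 (parallel, both between nodes 0 and 1) = 1/(1/150 + 1/150) = 75 Ω
R_th = 75 Ω

Final answer: V_th = 4.5 V, R_th = 75 Ω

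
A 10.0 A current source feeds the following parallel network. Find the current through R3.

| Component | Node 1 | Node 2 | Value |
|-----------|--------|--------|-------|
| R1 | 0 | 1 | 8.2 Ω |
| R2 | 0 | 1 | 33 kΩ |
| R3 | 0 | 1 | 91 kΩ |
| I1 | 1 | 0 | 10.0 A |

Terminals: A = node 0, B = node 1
All resistors sit directly between nodes 0 and 1, so they are in parallel and share one voltage V; the full source current 10 A splits among them.
1/R_par = 1/8.2 + 1/33000 + 1/91000 = 0.122 S  =>  R_par = 8.197 Ω
V = I × R_par = 10 × 8.197 = 81.97 V
I_R3 = V/R3 = 81.97/91000 = 0.0009008 A

Final answer: 0.0009008 A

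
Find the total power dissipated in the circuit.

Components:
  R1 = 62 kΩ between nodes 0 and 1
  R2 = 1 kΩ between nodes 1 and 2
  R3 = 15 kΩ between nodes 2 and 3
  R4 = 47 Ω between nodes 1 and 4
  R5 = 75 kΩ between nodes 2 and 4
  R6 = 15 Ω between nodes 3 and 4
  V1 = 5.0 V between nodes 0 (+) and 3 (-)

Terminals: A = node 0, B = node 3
Nodal analysis, taking node 3 as the 0 V reference.
Source V1 fixes V_0 = 5 V.
KCL at each unknown node (sum of currents leaving = 0; resistances in Ω):
  Node 1: (V_1 - 5)/62000 + (V_1 - V_2)/1000 + (V_1 - V_4)/47 = 0
  Node 2: (V_2 - V_1)/1000 + (V_2 - 0)/15000 + (V_2 - V_4)/75000 = 0
  Node 4: (V_4 - V_1)/47 + (V_4 - V_2)/75000 + (V_4 - 0)/15 = 0
Collecting terms (coefficients in siemens):
  0.02229·V_1 - 0.001·V_2 - 0.02128·V_4 = 0.00008065
  0.00108·V_2 - 0.001·V_1 - 0.00001333·V_4 = 0
  0.08796·V_4 - 0.02128·V_1 - 0.00001333·V_2 = 0
Solving these 3 simultaneous equations (Gaussian elimination) gives:
  V_1 = 0.004974 V, V_2 = 0.00462 V, V_4 = 0.001204 V
Power in each resistor, P = (ΔV)²/R:
  P_R1 = (5 - 0.004974)²/62000 = 0.0004024 W
  P_R2 = (0.004974 - 0.00462)²/1000 = 0.000000000125 W
  P_R3 = (0.00462 - 0)²/15000 = 0.000000001423 W
  P_R4 = (0.004974 - 0.001204)²/47 = 0.0000003024 W
  P_R5 = (0.00462 - 0.001204)²/75000 = 0.0000000001556 W
  P_R6 = (0 - 0.001204)²/15 = 0.00000009662 W
P_total = P_R1 + P_R2 + P_R3 + P_R4 + P_R5 + P_R6 = 0.0004028 W

Final answer: 0.0004028 W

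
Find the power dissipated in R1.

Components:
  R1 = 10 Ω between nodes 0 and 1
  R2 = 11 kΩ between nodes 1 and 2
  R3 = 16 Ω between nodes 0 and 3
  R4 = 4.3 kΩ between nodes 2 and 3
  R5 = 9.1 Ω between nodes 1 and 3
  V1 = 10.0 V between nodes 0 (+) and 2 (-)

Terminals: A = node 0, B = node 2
Nodal analysis, taking node 2 as the 0 V reference.
Source V1 fixes V_0 = 10 V.
KCL at each unknown node (sum of currents leaving = 0; resistances in Ω):
  Node 1: (V_1 - 10)/10 + (V_1 - 0)/11000 + (V_1 - V_3)/9.1 = 0
  Node 3: (V_3 - 10)/16 + (V_3 - 0)/4300 + (V_3 - V_1)/9.1 = 0
Collecting terms (coefficients in siemens):
  0.21·V_1 - 0.1099·V_3 = 1
  0.1726·V_3 - 0.1099·V_1 = 0.625
Determinant D = (0.21)(0.1726) - (-0.1099)(-0.1099) = 0.02417
V_1 = [(1)(0.1726) - (-0.1099)(0.625)]/D = 9.983 V
V_3 = [(0.21)(0.625) - (1)(-0.1099)]/D = 9.976 V
I_R1 = (V_0 - V_1)/R1 = (10 - 9.983)/10 = 0.001706 A
P_R1 = I_R1² × R1 = (0.001706)² × 10 = 0.00002912 W

Final answer: 2.912e-05 W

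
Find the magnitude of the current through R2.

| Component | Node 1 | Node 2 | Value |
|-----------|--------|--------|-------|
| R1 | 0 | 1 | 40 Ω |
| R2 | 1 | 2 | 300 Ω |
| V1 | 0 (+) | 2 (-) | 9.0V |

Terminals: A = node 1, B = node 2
Nodal analysis, taking node 2 as the 0 V reference.
Source V1 fixes V_0 = 9 V.
KCL at each unknown node (sum of currents leaving = 0; resistances in Ω):
  Node 1: (V_1 - 9)/40 + (V_1 - 0)/300 = 0
Collecting terms: 0.02833 × V_1 = 0.225  =>  V_1 = 7.941 V
I_R2 = (V_1 - V_2)/R2 = (7.941 - 0)/300 = 0.02647 A
|I_R2| = 0.02647 A

Final answer: |I_R2| = 0.02647 A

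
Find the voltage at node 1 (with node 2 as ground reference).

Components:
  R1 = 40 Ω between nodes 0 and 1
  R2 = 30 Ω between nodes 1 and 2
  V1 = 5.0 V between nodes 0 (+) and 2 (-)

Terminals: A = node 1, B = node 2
Nodal analysis, taking node 2 as the 0 V reference.
Source V1 fixes V_0 = 5 V.
KCL at each unknown node (sum of currents leaving = 0; resistances in Ω):
  Node 1: (V_1 - 5)/40 + (V_1 - 0)/30 = 0
Collecting terms: 0.05833 × V_1 = 0.125  =>  V_1 = 2.143 V
The requested potential is V_1 = 2.143 V.

Final answer: V_1 = 2.143 V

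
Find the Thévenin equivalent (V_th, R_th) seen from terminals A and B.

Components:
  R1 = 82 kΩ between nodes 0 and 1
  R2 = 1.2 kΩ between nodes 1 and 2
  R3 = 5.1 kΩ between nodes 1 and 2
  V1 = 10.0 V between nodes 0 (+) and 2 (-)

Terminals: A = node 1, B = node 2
Step 1 — V_th is the open-circuit voltage V_A - V_B (nothing connected across the terminals).
Nodal analysis, taking node 2 as the 0 V reference.
Source V1 fixes V_0 = 10 V.
KCL at each unknown node (sum of currents leaving = 0; resistances in Ω):
  Node 1: (V_1 - 10)/82000 + (V_1 - 0)/1200 + (V_1 - 0)/5100 = 0
Collecting terms: 0.001042 × V_1 = 0.000122  =>  V_1 = 0.1171 V
V_th = V_1 - V_2 = 0.1171 - 0 = 0.1171 V
Step 2 — R_th: zero the source — replace V1 by a short circuit (node 2 merges into node 0) — and find the resistance seen between A (node 1) and B (node 0).
Reduce the network between node 1 (A) and node 0 (B) by series/parallel combination:
  Rp1 = R1 ‖ R2 ‖ R3 (parallel, all between nodes 0 and 1) = 1/(1/82000 + 1/1200 + 1/5100) = 960.1 Ω
R_th = 960.1 Ω

Final answer: V_th = 0.1171 V, R_th = 960.1 Ω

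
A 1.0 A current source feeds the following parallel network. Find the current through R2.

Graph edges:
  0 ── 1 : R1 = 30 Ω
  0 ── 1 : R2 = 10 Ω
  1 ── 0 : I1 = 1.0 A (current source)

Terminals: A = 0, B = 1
All resistors sit directly between nodes 0 and 1, so they are in parallel and share one voltage V; the full source current 1 A splits among them.
1/R_par = 1/30 + 1/10 = 0.1333 S  =>  R_par = 7.5 Ω
V = I × R_par = 1 × 7.5 = 7.5 V
I_R2 = V/R2 = 7.5/10 = 0.75 A

Final answer: 0.75 A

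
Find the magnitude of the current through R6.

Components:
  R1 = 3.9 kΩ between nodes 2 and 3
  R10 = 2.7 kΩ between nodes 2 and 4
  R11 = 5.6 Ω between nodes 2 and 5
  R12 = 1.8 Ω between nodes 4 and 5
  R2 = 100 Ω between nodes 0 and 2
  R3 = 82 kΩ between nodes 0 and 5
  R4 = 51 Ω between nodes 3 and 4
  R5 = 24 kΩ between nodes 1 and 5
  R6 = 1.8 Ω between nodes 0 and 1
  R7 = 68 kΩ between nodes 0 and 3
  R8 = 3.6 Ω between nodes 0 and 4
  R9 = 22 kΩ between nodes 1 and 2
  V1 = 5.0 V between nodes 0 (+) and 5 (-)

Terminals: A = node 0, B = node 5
Nodal analysis, taking node 5 as the 0 V reference.
Source V1 fixes V_0 = 5 V.
KCL at each unknown node (sum of currents leaving = 0; resistances in Ω):
  Node 1: (V_1 - 0)/24000 + (V_1 - 5)/1.8 + (V_1 - V_2)/22000 = 0
  Node 2: (V_2 - V_3)/3900 + (V_2 - 5)/100 + (V_2 - V_1)/22000 + (V_2 - V_4)/2700 + (V_2 - 0)/5.6 = 0
  Node 3: (V_3 - V_2)/3900 + (V_3 - V_4)/51 + (V_3 - 5)/68000 = 0
  Node 4: (V_4 - V_3)/51 + (V_4 - 5)/3.6 + (V_4 - V_2)/2700 + (V_4 - 0)/1.8 = 0
Collecting terms (coefficients in siemens):
  0.5556·V_1 - 0.00004545·V_2 = 2.778
  0.1892·V_2 - 0.00004545·V_1 - 0.0002564·V_3 - 0.0003704·V_4 = 0.05
  0.01988·V_3 - 0.0002564·V_2 - 0.01961·V_4 = 0.00007353
  0.8533·V_4 - 0.0003704·V_2 - 0.01961·V_3 = 1.389
Solving these 4 simultaneous equations (Gaussian elimination) gives:
  V_1 = 4.999 V, V_2 = 0.2709 V, V_3 = 1.65 V, V_4 = 1.666 V
I_R6 = (V_0 - V_1)/R6 = (5 - 4.999)/1.8 = 0.0004232 A
|I_R6| = 0.0004232 A

Final answer: |I_R6| = 0.0004232 A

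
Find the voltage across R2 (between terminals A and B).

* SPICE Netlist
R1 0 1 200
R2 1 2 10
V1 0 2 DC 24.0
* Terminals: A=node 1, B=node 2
R1 and R2 are in series across V1 (node 0 → node 1 → node 2), and the output A–B is taken across R2, so this is a voltage divider.
Series current: I = V1/(R1 + R2) = 24/(200 + 10) = 24/210 = 0.1143 A
V_R2 = I × R2 = V1 × R2/(R1 + R2) = 24 × 10/210 = 1.143 V

Final answer: 1.143 V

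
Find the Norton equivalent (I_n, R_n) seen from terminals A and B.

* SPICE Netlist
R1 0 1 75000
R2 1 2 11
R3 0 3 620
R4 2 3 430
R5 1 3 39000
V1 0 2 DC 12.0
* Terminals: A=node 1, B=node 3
Find the Thévenin equivalent first; then I_n = V_th/R_th and R_n = R_th.
Step 1 — V_th is the open-circuit voltage V_A - V_B (nothing connected across the terminals).
Nodal analysis, taking node 2 as the 0 V reference.
Source V1 fixes V_0 = 12 V.
KCL at each unknown node (sum of currents leaving = 0; resistances in Ω):
  Node 1: (V_1 - 12)/75000 + (V_1 - 0)/11 + (V_1 - V_3)/39000 = 0
  Node 3: (V_3 - 12)/620 + (V_3 - 0)/430 + (V_3 - V_1)/39000 = 0
Collecting terms (coefficients in siemens):
  0.09095·V_1 - 0.00002564·V_3 = 0.00016
  0.003964·V_3 - 0.00002564·V_1 = 0.01935
Determinant D = (0.09095)(0.003964) - (-0.00002564)(-0.00002564) = 0.0003605
V_1 = [(0.00016)(0.003964) - (-0.00002564)(0.01935)]/D = 0.003136 V
V_3 = [(0.09095)(0.01935) - (0.00016)(-0.00002564)]/D = 4.883 V
V_th = V_1 - V_3 = 0.003136 - 4.883 = -4.879 V
Step 2 — R_th: zero the source — replace V1 by a short circuit (node 2 merges into node 0) — and find the resistance seen between A (node 1) and B (node 3).
Reduce the network between node 1 (A) and node 3 (B) by series/parallel combination:
  Rp1 = R1 ‖ R2 (parallel, both between nodes 0 and 1) = 1/(1/75000 + 1/11) = 11 Ω
  Rp2 = R3 ‖ R4 (parallel, both between nodes 0 and 3) = 1/(1/620 + 1/430) = 253.9 Ω
  Rs1 = Rp1 + Rp2 (series, joined only at node 0) = 11 + 253.9 = 264.9 Ω
  Rp3 = R5 ‖ Rs1 (parallel, both between nodes 1 and 3) = 1/(1/39000 + 1/264.9) = 263.1 Ω
R_th = 263.1 Ω
I_n = V_th/R_th = -4.879/263.1 = -0.01854 A, and R_n = R_th = 263.1 Ω

Final answer: I_n = -0.01854 A, R_n = 263.1 Ω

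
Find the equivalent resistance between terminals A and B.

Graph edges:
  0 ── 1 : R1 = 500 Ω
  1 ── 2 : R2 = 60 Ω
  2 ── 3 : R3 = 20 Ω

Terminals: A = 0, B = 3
Reduce the network between node 0 (A) and node 3 (B) by series/parallel combination:
  Rs1 = R1 + R2 (series, joined only at node 1) = 500 + 60 = 560 Ω
  Rs2 = R3 + Rs1 (series, joined only at node 2) = 20 + 560 = 580 Ω
R_eq = 580 Ω

Final answer: 580 Ω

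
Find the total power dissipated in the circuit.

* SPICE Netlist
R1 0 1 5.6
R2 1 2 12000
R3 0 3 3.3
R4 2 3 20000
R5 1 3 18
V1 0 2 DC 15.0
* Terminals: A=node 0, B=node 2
Nodal analysis, taking node 2 as the 0 V reference.
Source V1 fixes V_0 = 15 V.
KCL at each unknown node (sum of currents leaving = 0; resistances in Ω):
  Node 1: (V_1 - 15)/5.6 + (V_1 - 0)/12000 + (V_1 - V_3)/18 = 0
  Node 3: (V_3 - 15)/3.3 + (V_3 - 0)/20000 + (V_3 - V_1)/18 = 0
Collecting terms (coefficients in siemens):
  0.2342·V_1 - 0.05556·V_3 = 2.679
  0.3586·V_3 - 0.05556·V_1 = 4.545
Determinant D = (0.2342)(0.3586) - (-0.05556)(-0.05556) = 0.08091
V_1 = [(2.679)(0.3586) - (-0.05556)(4.545)]/D = 14.99 V
V_3 = [(0.2342)(4.545) - (2.679)(-0.05556)]/D = 15 V
Power in each resistor, P = (ΔV)²/R:
  P_R1 = (15 - 14.99)²/5.6 = 0.000006548 W
  P_R2 = (14.99 - 0)²/12000 = 0.01873 W
  P_R3 = (15 - 15)²/3.3 = 0.000002781 W
  P_R4 = (0 - 15)²/20000 = 0.01125 W
  P_R5 = (14.99 - 15)²/18 = 0.0000005088 W
P_total = P_R1 + P_R2 + P_R3 + P_R4 + P_R5 = 0.02999 W

Final answer: 0.02999 W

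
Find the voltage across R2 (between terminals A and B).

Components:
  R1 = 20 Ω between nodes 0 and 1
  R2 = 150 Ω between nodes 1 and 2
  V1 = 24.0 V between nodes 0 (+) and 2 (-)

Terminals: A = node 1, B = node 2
R1 and R2 are in series across V1 (node 0 → node 1 → node 2), and the output A–B is taken across R2, so this is a voltage divider.
Series current: I = V1/(R1 + R2) = 24/(20 + 150) = 24/170 = 0.1412 A
V_R2 = I × R2 = V1 × R2/(R1 + R2) = 24 × 150/170 = 21.18 V

Final answer: 21.18 V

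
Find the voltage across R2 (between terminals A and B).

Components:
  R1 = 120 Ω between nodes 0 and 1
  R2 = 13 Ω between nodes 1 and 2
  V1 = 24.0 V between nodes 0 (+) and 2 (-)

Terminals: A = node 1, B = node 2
R1 and R2 are in series across V1 (node 0 → node 1 → node 2), and the output A–B is taken across R2, so this is a voltage divider.
Series current: I = V1/(R1 + R2) = 24/(120 + 13) = 24/133 = 0.1805 A
V_R2 = I × R2 = V1 × R2/(R1 + R2) = 24 × 13/133 = 2.346 V

Final answer: 2.346 V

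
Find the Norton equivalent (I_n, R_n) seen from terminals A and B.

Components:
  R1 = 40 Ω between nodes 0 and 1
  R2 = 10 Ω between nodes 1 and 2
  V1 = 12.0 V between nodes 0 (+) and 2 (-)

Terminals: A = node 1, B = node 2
Find the Thévenin equivalent first; then I_n = V_th/R_th and R_n = R_th.
Step 1 — V_th is the open-circuit voltage V_A - V_B (nothing connected across the terminals).
Nodal analysis, taking node 2 as the 0 V reference.
Source V1 fixes V_0 = 12 V.
KCL at each unknown node (sum of currents leaving = 0; resistances in Ω):
  Node 1: (V_1 - 12)/40 + (V_1 - 0)/10 = 0
Collecting terms: 0.125 × V_1 = 0.3  =>  V_1 = 2.4 V
V_th = V_1 - V_2 = 2.4 - 0 = 2.4 V
Step 2 — R_th: zero the source — replace V1 by a short circuit (node 2 merges into node 0) — and find the resistance seen between A (node 1) and B (node 0).
Reduce the network between node 1 (A) and node 0 (B) by series/parallel combination:
  Rp1 = R1 ‖ R2 (parallel, both between nodes 0 and 1) = 1/(1/40 + 1/10) = 8 Ω
R_th = 8 Ω
I_n = V_th/R_th = 2.4/8 = 0.3 A, and R_n = R_th = 8 Ω

Final answer: I_n = 0.3 A, R_n = 8 Ω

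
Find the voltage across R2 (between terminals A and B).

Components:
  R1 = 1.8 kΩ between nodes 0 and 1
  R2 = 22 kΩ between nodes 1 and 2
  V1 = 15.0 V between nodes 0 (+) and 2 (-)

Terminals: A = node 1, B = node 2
R1 and R2 are in series across V1 (node 0 → node 1 → node 2), and the output A–B is taken across R2, so this is a voltage divider.
Series current: I = V1/(R1 + R2) = 15/(1800 + 22000) = 15/23800 = 0.0006303 A
V_R2 = I × R2 = V1 × R2/(R1 + R2) = 15 × 22000/23800 = 13.87 V

Final answer: 13.87 V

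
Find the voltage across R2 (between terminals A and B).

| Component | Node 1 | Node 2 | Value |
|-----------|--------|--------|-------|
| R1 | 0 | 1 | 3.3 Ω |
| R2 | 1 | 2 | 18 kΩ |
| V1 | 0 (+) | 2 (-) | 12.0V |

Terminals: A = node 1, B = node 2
R1 and R2 are in series across V1 (node 0 → node 1 → node 2), and the output A–B is taken across R2, so this is a voltage divider.
Series current: I = V1/(R1 + R2) = 12/(3.3 + 18000) = 12/18000 = 0.0006665 A
V_R2 = I × R2 = V1 × R2/(R1 + R2) = 12 × 18000/18000 = 12 V

Final answer: 12 V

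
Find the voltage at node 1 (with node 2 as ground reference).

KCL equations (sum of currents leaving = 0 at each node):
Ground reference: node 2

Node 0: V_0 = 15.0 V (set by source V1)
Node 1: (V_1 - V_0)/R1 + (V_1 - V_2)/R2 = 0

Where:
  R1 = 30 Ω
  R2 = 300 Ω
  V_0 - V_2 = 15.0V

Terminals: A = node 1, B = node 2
Nodal analysis, taking node 2 as the 0 V reference.
Source V1 fixes V_0 = 15 V.
KCL at each unknown node (sum of currents leaving = 0; resistances in Ω):
  Node 1: (V_1 - 15)/30 + (V_1 - 0)/300 = 0
Collecting terms: 0.03667 × V_1 = 0.5  =>  V_1 = 13.64 V
The requested potential is V_1 = 13.64 V.

Final answer: V_1 = 13.64 V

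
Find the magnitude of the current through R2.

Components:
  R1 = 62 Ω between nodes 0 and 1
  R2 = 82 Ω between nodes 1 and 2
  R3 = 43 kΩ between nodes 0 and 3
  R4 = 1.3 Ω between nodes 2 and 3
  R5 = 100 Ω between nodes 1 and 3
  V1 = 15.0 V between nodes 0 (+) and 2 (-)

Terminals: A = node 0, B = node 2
Nodal analysis, taking node 2 as the 0 V reference.
Source V1 fixes V_0 = 15 V.
KCL at each unknown node (sum of currents leaving = 0; resistances in Ω):
  Node 1: (V_1 - 15)/62 + (V_1 - 0)/82 + (V_1 - V_3)/100 = 0
  Node 3: (V_3 - 15)/43000 + (V_3 - 0)/1.3 + (V_3 - V_1)/100 = 0
Collecting terms (coefficients in siemens):
  0.03832·V_1 - 0.01·V_3 = 0.2419
  0.7793·V_3 - 0.01·V_1 = 0.0003488
Determinant D = (0.03832)(0.7793) - (-0.01)(-0.01) = 0.02976
V_1 = [(0.2419)(0.7793) - (-0.01)(0.0003488)]/D = 6.334 V
V_3 = [(0.03832)(0.0003488) - (0.2419)(-0.01)]/D = 0.08173 V
I_R2 = (V_1 - V_2)/R2 = (6.334 - 0)/82 = 0.07725 A
|I_R2| = 0.07725 A

Final answer: |I_R2| = 0.07725 A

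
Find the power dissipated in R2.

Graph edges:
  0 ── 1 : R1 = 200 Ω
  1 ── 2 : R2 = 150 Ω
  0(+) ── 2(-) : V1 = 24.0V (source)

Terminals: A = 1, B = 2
Nodal analysis, taking node 2 as the 0 V reference.
Source V1 fixes V_0 = 24 V.
KCL at each unknown node (sum of currents leaving = 0; resistances in Ω):
  Node 1: (V_1 - 24)/200 + (V_1 - 0)/150 = 0
Collecting terms: 0.01167 × V_1 = 0.12  =>  V_1 = 10.29 V
I_R2 = (V_1 - V_2)/R2 = (10.29 - 0)/150 = 0.06857 A
P_R2 = I_R2² × R2 = (0.06857)² × 150 = 0.7053 W

Final answer: 0.7053 W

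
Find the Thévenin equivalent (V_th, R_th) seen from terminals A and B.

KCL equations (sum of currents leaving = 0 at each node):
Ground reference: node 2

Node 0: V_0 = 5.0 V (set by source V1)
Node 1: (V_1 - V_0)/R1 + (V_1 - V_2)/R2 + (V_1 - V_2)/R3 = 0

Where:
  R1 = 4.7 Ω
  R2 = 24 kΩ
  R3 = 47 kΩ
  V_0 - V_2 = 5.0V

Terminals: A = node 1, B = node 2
Step 1 — V_th is the open-circuit voltage V_A - V_B (nothing connected across the terminals).
Nodal analysis, taking node 2 as the 0 V reference.
Source V1 fixes V_0 = 5 V.
KCL at each unknown node (sum of currents leaving = 0; resistances in Ω):
  Node 1: (V_1 - 5)/4.7 + (V_1 - 0)/24000 + (V_1 - 0)/47000 = 0
Collecting terms: 0.2128 × V_1 = 1.064  =>  V_1 = 4.999 V
V_th = V_1 - V_2 = 4.999 - 0 = 4.999 V
Step 2 — R_th: zero the source — replace V1 by a short circuit (node 2 merges into node 0) — and find the resistance seen between A (node 1) and B (node 0).
Reduce the network between node 1 (A) and node 0 (B) by series/parallel combination:
  Rp1 = R1 ‖ R2 ‖ R3 (parallel, all between nodes 0 and 1) = 1/(1/4.7 + 1/24000 + 1/47000) = 4.699 Ω
R_th = 4.699 Ω

Final answer: V_th = 4.999 V, R_th = 4.699 Ω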